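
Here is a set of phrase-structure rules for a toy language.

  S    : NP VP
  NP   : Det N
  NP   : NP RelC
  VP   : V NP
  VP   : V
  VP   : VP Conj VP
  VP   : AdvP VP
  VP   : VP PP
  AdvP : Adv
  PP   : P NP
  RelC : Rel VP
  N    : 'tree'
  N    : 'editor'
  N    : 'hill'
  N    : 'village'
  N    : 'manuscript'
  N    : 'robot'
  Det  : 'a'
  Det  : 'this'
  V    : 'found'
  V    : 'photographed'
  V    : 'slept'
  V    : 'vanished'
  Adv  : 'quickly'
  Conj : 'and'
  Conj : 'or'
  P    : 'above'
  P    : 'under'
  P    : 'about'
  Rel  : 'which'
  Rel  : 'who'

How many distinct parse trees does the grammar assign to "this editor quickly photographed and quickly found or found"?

7

Two of the 7 distinct bracketings:
[S [NP [Det this] [N editor]] [VP [VP [AdvP [Adv quickly]] [VP [V photographed]]] [Conj and] [VP [VP [AdvP [Adv quickly]] [VP [V found]]] [Conj or] [VP [V found]]]]]
[S [NP [Det this] [N editor]] [VP [VP [AdvP [Adv quickly]] [VP [V photographed]]] [Conj and] [VP [AdvP [Adv quickly]] [VP [VP [V found]] [Conj or] [VP [V found]]]]]]
The trees differ in how a recursive rule is bracketed over the same span.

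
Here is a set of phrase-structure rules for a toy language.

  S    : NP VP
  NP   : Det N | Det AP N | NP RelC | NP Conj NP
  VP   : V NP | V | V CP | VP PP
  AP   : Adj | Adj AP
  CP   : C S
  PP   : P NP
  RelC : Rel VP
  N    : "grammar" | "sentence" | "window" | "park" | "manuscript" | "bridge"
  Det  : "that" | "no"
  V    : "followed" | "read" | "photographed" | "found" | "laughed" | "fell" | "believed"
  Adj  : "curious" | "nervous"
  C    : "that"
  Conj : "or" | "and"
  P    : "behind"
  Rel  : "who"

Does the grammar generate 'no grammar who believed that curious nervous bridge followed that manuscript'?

[S [NP [NP [Det no] [N grammar]] [RelC [Rel who] [VP [V believed] [NP [Det that] [AP [Adj curious] [AP [Adj nervous]]] [N bridge]]]]] [VP [V followed] [NP [Det that] [N manuscript]]]]
The bracketing above is licensed at every node by one of the given productions, with S at the root.

Grammatical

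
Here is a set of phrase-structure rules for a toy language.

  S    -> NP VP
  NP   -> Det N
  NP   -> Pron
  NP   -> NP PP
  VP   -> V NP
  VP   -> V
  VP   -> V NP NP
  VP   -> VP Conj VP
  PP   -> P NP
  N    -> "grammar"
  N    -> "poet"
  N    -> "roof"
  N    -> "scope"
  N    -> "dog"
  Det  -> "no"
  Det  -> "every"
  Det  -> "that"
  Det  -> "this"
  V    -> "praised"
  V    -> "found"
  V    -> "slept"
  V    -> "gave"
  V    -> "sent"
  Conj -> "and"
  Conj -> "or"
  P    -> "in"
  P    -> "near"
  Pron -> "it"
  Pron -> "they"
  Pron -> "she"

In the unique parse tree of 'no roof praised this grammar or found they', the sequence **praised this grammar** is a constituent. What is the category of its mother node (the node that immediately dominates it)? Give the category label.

[S [NP [Det no] [N roof]] [VP [VP [V praised] [NP [Det this] [N grammar]]] [Conj or] [VP [V found] [NP [Pron they]]]]]
The span 'praised this grammar' is the VP node built by VP → V NP.
Its mother is the VP built by VP → VP Conj VP.

VP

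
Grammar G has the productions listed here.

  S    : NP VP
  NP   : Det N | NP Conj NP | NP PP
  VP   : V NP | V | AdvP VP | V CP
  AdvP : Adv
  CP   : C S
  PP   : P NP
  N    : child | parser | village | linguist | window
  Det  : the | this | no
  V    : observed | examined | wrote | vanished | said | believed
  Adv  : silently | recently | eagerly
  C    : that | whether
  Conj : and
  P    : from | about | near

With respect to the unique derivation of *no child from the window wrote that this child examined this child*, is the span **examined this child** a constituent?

Yes

[S [NP [NP [Det no] [N child]] [PP [P from] [NP [Det the] [N window]]]] [VP [V wrote] [CP [C that] [S [NP [Det this] [N child]] [VP [V examined] [NP [Det this] [N child]]]]]]]
The words 'examined this child' are exhaustively dominated by a single VP node (built by VP → V NP), so they form a constituent.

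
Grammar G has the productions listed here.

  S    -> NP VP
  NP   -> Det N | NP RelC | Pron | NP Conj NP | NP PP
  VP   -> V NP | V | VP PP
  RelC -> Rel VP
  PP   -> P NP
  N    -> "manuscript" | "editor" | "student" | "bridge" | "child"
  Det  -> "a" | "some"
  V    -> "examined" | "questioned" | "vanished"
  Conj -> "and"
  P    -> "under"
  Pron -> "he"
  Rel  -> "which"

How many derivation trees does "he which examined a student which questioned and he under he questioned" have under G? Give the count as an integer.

Two of the 8 distinct bracketings:
[S [NP [NP [Pron he]] [RelC [Rel which] [VP [V examined] [NP [NP [NP [Det a] [N student]] [RelC [Rel which] [VP [V questioned]]]] [Conj and] [NP [NP [Pron he]] [PP [P under] [NP [Pron he]]]]]]]] [VP [V questioned]]]
[S [NP [NP [Pron he]] [RelC [Rel which] [VP [V examined] [NP [NP [NP [NP [Det a] [N student]] [RelC [Rel which] [VP [V questioned]]]] [Conj and] [NP [Pron he]]] [PP [P under] [NP [Pron he]]]]]]] [VP [V questioned]]]
The trees differ in how a recursive rule is bracketed over the same span.

8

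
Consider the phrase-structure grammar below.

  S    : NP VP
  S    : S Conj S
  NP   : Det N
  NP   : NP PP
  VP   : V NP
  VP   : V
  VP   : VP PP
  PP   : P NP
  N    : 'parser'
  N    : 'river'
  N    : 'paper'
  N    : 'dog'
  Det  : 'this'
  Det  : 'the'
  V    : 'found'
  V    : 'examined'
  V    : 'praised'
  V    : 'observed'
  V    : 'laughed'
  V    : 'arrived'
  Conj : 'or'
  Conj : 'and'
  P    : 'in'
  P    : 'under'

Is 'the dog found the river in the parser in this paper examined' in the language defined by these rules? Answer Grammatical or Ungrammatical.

Ungrammatical

For S → NP VP, the only prefix that parses as NP is 'the dog', but the remainder 'found the river in the parser in this paper examined' is not a VP under these rules. The alternative S rule S → S Conj S likewise has no satisfying split.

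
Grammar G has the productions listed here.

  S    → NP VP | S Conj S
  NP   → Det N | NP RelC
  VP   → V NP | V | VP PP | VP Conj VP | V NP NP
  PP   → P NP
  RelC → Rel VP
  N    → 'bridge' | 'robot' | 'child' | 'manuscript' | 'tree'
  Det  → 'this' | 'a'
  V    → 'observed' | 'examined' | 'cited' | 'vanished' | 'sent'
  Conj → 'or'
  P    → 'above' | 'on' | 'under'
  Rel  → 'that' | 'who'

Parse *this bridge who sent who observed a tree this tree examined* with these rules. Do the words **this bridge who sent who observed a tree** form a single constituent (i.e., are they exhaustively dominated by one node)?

No

[S [NP [NP [NP [Det this] [N bridge]] [RelC [Rel who] [VP [V sent]]]] [RelC [Rel who] [VP [V observed] [NP [Det a] [N tree]] [NP [Det this] [N tree]]]]] [VP [V examined]]]
The smallest constituent containing 'this bridge who sent who observed a tree' is the NP spanning 'this bridge who sent who observed a tree this tree'; no single node in the tree dominates exactly the given words.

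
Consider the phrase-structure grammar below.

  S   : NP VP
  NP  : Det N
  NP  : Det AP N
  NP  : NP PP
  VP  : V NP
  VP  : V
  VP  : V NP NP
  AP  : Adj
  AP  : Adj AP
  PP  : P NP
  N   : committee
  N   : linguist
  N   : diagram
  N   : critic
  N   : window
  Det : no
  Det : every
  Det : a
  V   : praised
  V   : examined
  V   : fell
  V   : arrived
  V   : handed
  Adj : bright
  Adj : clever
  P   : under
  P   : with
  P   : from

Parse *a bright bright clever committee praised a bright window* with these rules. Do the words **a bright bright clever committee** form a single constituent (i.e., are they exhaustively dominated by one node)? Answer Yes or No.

Yes

[S [NP [Det a] [AP [Adj bright] [AP [Adj bright] [AP [Adj clever]]]] [N committee]] [VP [V praised] [NP [Det a] [AP [Adj bright]] [N window]]]]
The words 'a bright bright clever committee' are exhaustively dominated by a single NP node (built by NP → Det AP N), so they form a constituent.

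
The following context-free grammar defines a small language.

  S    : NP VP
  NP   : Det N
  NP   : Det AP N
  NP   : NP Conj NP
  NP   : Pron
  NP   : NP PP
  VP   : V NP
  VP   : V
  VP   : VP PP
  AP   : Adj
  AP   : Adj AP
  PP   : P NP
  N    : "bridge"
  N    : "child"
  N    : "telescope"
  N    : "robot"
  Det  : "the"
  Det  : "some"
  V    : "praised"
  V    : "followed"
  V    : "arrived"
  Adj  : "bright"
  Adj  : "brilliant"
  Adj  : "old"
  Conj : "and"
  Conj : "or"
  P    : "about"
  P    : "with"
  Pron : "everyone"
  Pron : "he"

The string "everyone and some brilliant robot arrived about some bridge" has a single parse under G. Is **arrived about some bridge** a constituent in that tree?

[S [NP [NP [Pron everyone]] [Conj and] [NP [Det some] [AP [Adj brilliant]] [N robot]]] [VP [VP [V arrived]] [PP [P about] [NP [Det some] [N bridge]]]]]
The words 'arrived about some bridge' are exhaustively dominated by a single VP node (built by VP → VP PP), so they form a constituent.

Yes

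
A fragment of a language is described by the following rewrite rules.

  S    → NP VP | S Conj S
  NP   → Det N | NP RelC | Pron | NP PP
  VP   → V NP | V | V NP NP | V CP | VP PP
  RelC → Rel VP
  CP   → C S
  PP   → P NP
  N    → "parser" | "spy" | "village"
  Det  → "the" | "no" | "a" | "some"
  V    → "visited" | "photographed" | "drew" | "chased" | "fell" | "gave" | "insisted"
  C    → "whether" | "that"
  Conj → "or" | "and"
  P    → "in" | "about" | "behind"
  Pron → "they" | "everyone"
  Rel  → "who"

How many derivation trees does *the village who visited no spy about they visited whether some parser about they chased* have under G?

Two of the 3 distinct bracketings:
[S [NP [NP [Det the] [N village]] [RelC [Rel who] [VP [V visited] [NP [NP [Det no] [N spy]] [PP [P about] [NP [Pron they]]]]]]] [VP [V visited] [CP [C whether] [S [NP [NP [Det some] [N parser]] [PP [P about] [NP [Pron they]]]] [VP [V chased]]]]]]
[S [NP [NP [Det the] [N village]] [RelC [Rel who] [VP [VP [V visited] [NP [Det no] [N spy]]] [PP [P about] [NP [Pron they]]]]]] [VP [V visited] [CP [C whether] [S [NP [NP [Det some] [N parser]] [PP [P about] [NP [Pron they]]]] [VP [V chased]]]]]]
The difference turns on whether VP → VP PP is used at the relevant span, versus an alternative expansion of VP.

3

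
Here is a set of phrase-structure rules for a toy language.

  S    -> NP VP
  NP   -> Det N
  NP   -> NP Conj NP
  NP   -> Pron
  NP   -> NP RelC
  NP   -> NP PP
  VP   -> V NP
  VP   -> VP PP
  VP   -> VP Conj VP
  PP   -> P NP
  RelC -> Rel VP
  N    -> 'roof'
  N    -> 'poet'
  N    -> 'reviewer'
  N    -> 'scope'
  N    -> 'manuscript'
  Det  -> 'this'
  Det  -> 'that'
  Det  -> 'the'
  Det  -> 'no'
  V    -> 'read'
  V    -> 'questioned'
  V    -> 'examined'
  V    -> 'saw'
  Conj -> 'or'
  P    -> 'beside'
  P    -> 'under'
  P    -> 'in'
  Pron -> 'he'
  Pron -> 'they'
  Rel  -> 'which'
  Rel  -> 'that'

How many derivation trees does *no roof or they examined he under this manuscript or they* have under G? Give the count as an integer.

3

Two of the 3 distinct bracketings:
[S [NP [NP [Det no] [N roof]] [Conj or] [NP [Pron they]]] [VP [V examined] [NP [NP [NP [Pron he]] [PP [P under] [NP [Det this] [N manuscript]]]] [Conj or] [NP [Pron they]]]]]
[S [NP [NP [Det no] [N roof]] [Conj or] [NP [Pron they]]] [VP [V examined] [NP [NP [Pron he]] [PP [P under] [NP [NP [Det this] [N manuscript]] [Conj or] [NP [Pron they]]]]]]]
The trees differ in how a recursive rule is bracketed over the same span.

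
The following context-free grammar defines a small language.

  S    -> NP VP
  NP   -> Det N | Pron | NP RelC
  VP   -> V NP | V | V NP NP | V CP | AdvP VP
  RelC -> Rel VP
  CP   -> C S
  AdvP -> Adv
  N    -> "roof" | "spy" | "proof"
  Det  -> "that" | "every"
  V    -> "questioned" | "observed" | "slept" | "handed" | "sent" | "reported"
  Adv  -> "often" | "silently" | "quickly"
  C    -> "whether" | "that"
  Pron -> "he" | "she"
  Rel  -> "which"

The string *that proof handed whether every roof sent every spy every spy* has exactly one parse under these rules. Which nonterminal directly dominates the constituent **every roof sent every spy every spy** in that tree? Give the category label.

CP

[S [NP [Det that] [N proof]] [VP [V handed] [CP [C whether] [S [NP [Det every] [N roof]] [VP [V sent] [NP [Det every] [N spy]] [NP [Det every] [N spy]]]]]]]
The span 'every roof sent every spy every spy' is the S node built by S → NP VP.
Its mother is the CP built by CP → C S.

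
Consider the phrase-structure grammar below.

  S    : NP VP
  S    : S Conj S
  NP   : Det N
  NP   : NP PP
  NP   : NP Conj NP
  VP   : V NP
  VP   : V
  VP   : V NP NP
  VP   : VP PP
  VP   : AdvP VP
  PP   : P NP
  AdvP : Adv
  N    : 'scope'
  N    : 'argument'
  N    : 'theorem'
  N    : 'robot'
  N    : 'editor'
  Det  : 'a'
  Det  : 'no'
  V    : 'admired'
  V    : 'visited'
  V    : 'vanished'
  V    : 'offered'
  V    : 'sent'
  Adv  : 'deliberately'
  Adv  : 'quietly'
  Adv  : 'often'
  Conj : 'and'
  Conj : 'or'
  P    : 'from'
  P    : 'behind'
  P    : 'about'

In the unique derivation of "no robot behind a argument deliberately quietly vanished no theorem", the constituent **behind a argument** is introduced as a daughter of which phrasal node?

NP

S
  NP
    NP
      Det: no
      N: robot
    PP
      P: behind
      NP
        Det: a
        N: argument
  VP
    AdvP
      Adv: deliberately
    VP
      AdvP
        Adv: quietly
      VP
        V: vanished
        NP
          Det: no
          N: theorem
The span 'behind a argument' is the PP node built by PP → P NP.
Its mother is the NP built by NP → NP PP.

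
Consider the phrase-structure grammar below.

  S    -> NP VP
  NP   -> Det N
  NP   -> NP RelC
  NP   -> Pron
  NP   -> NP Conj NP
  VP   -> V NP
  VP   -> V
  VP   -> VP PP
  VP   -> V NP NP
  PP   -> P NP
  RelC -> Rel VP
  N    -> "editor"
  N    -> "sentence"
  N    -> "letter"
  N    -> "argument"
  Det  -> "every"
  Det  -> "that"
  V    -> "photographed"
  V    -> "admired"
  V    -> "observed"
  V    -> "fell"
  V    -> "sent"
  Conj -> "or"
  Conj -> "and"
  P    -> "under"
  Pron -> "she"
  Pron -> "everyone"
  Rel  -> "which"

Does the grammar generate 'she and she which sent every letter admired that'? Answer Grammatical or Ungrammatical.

For S → NP VP, every NP-prefix leaves a non-VP remainder: after 'she' the remainder is not a VP; after 'she and she' the remainder is not a VP; after 'she and she which sent' the remainder is not a VP (and 1 more).

Ungrammatical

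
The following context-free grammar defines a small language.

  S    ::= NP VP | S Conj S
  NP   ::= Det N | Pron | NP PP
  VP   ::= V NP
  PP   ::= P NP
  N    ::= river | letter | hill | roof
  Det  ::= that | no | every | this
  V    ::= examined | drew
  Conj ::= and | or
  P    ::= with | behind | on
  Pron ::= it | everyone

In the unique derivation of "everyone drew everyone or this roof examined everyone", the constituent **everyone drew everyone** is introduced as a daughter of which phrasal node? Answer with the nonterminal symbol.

S

[S [S [NP [Pron everyone]] [VP [V drew] [NP [Pron everyone]]]] [Conj or] [S [NP [Det this] [N roof]] [VP [V examined] [NP [Pron everyone]]]]]
The span 'everyone drew everyone' is the S node built by S → NP VP.
Its mother is the S built by S → S Conj S.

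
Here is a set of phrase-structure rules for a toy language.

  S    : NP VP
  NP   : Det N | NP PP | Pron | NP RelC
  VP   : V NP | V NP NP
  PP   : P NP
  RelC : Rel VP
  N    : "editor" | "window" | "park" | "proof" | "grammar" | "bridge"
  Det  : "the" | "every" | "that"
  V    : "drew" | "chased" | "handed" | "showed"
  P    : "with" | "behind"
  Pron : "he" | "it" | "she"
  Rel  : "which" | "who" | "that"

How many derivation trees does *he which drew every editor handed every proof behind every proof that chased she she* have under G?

4

Two of the 4 distinct bracketings:
[S [NP [NP [Pron he]] [RelC [Rel which] [VP [V drew] [NP [Det every] [N editor]]]]] [VP [V handed] [NP [NP [Det every] [N proof]] [PP [P behind] [NP [NP [Det every] [N proof]] [RelC [Rel that] [VP [V chased] [NP [Pron she]] [NP [Pron she]]]]]]]]]
[S [NP [NP [Pron he]] [RelC [Rel which] [VP [V drew] [NP [Det every] [N editor]]]]] [VP [V handed] [NP [NP [NP [Det every] [N proof]] [PP [P behind] [NP [Det every] [N proof]]]] [RelC [Rel that] [VP [V chased] [NP [Pron she]] [NP [Pron she]]]]]]]
The trees differ in how a recursive rule is bracketed over the same span.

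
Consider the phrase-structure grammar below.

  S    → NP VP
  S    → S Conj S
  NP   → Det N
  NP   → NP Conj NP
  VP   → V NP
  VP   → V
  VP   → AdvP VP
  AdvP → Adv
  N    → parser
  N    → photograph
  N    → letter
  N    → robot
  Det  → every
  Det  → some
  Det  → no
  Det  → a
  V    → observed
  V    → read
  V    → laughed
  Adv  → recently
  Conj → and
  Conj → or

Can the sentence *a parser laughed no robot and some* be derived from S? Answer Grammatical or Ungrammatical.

For S → NP VP, the only prefix that parses as NP is 'a parser', but the remainder 'laughed no robot and some' is not a VP under these rules. The alternative S rule S → S Conj S likewise has no satisfying split.

Ungrammatical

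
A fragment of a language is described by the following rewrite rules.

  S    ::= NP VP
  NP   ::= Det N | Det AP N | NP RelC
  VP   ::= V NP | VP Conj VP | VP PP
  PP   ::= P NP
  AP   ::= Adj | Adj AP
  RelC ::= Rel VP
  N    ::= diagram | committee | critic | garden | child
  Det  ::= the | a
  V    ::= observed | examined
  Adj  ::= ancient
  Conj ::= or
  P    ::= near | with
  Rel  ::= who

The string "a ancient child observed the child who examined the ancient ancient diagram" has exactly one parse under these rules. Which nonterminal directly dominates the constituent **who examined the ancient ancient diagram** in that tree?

[S [NP [Det a] [AP [Adj ancient]] [N child]] [VP [V observed] [NP [NP [Det the] [N child]] [RelC [Rel who] [VP [V examined] [NP [Det the] [AP [Adj ancient] [AP [Adj ancient]]] [N diagram]]]]]]]
The span 'who examined the ancient ancient diagram' is the RelC node built by RelC → Rel VP.
Its mother is the NP built by NP → NP RelC.

NP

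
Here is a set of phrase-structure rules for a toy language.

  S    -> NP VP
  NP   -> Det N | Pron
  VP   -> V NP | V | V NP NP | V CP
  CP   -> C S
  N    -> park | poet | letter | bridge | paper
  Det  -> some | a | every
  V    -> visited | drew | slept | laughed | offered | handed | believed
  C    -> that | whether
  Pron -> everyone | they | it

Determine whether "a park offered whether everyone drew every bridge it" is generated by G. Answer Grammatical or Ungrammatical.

Grammatical

[S [NP [Det a] [N park]] [VP [V offered] [CP [C whether] [S [NP [Pron everyone]] [VP [V drew] [NP [Det every] [N bridge]] [NP [Pron it]]]]]]]
Every word is introduced by a lexical rule and the phrasal rules combine the resulting categories into a single S.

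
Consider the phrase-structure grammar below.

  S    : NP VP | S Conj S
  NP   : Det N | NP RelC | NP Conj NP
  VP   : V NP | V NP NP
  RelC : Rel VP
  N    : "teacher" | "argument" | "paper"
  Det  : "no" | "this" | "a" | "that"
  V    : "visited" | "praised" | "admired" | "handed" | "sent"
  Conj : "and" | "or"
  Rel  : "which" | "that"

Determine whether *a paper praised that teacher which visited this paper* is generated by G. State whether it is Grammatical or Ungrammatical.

Grammatical

S
  NP
    Det: a
    N: paper
  VP
    V: praised
    NP
      NP
        Det: that
        N: teacher
      RelC
        Rel: which
        VP
          V: visited
          NP
            Det: this
            N: paper
Every word is introduced by a lexical rule and the phrasal rules combine the resulting categories into a single S.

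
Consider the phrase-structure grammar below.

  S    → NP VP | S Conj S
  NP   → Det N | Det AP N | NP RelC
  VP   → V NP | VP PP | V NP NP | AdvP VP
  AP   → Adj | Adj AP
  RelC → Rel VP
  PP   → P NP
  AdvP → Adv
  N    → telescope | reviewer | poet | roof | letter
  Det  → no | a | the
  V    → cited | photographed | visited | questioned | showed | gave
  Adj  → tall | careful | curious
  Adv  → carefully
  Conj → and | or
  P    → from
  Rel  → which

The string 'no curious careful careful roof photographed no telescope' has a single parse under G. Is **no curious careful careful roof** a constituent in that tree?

[S [NP [Det no] [AP [Adj curious] [AP [Adj careful] [AP [Adj careful]]]] [N roof]] [VP [V photographed] [NP [Det no] [N telescope]]]]
The words 'no curious careful careful roof' are exhaustively dominated by a single NP node (built by NP → Det AP N), so they form a constituent.

Yes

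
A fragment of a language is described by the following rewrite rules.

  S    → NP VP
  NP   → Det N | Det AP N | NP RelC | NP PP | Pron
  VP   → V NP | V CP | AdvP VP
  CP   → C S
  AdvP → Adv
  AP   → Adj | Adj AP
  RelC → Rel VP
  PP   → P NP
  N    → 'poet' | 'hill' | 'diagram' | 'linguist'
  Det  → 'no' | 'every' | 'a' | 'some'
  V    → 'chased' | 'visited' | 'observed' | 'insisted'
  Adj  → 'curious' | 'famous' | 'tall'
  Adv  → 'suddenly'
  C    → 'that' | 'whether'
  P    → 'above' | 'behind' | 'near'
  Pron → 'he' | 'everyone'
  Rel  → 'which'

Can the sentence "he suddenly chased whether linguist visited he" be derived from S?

Ungrammatical

A C word can never sit immediately before an N word in any string this grammar generates, so the substring 'whether linguist' rules out a derivation.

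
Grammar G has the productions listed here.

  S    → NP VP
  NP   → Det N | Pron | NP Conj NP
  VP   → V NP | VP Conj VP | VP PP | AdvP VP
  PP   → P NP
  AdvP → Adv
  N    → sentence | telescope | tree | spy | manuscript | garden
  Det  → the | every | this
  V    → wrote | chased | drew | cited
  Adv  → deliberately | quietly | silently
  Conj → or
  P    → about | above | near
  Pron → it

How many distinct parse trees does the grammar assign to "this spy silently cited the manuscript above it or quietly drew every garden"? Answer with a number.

3

Two of the 3 distinct bracketings:
[S [NP [Det this] [N spy]] [VP [VP [VP [AdvP [Adv silently]] [VP [V cited] [NP [Det the] [N manuscript]]]] [PP [P above] [NP [Pron it]]]] [Conj or] [VP [AdvP [Adv quietly]] [VP [V drew] [NP [Det every] [N garden]]]]]]
[S [NP [Det this] [N spy]] [VP [VP [AdvP [Adv silently]] [VP [VP [V cited] [NP [Det the] [N manuscript]]] [PP [P above] [NP [Pron it]]]]] [Conj or] [VP [AdvP [Adv quietly]] [VP [V drew] [NP [Det every] [N garden]]]]]]
The trees differ in how a recursive rule is bracketed over the same span.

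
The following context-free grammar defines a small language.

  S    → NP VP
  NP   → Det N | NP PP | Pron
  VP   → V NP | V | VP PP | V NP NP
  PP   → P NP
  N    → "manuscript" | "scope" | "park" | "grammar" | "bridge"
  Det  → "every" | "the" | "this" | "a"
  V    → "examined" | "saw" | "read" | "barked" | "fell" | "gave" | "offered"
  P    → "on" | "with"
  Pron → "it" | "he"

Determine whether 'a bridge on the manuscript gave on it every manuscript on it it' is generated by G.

For S → NP VP, every NP-prefix leaves a non-VP remainder: after 'a bridge' the remainder is not a VP; after 'a bridge on the manuscript' the remainder is not a VP.

Ungrammatical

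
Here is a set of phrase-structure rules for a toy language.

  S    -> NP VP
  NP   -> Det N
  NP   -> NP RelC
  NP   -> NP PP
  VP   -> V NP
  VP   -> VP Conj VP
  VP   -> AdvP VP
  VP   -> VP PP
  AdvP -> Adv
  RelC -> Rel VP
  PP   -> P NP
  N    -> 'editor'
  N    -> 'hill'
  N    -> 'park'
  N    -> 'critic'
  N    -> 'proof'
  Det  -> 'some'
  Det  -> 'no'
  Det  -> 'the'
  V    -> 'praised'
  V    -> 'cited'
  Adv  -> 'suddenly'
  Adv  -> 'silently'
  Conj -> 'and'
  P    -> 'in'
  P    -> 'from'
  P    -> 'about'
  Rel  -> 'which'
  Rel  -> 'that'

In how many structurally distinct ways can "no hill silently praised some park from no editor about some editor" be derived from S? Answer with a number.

9

Two of the 9 distinct bracketings:
[S [NP [Det no] [N hill]] [VP [AdvP [Adv silently]] [VP [V praised] [NP [NP [Det some] [N park]] [PP [P from] [NP [NP [Det no] [N editor]] [PP [P about] [NP [Det some] [N editor]]]]]]]]]
[S [NP [Det no] [N hill]] [VP [AdvP [Adv silently]] [VP [V praised] [NP [NP [NP [Det some] [N park]] [PP [P from] [NP [Det no] [N editor]]]] [PP [P about] [NP [Det some] [N editor]]]]]]]
The trees differ in how a recursive rule is bracketed over the same span.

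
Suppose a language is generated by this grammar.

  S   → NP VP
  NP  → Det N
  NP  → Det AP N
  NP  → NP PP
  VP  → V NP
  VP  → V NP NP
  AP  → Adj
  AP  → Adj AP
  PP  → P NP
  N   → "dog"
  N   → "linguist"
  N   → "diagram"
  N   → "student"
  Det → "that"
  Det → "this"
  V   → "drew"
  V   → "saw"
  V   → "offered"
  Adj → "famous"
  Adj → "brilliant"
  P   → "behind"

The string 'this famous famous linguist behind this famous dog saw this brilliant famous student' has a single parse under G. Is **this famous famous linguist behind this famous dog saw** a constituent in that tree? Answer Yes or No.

No

[S [NP [NP [Det this] [AP [Adj famous] [AP [Adj famous]]] [N linguist]] [PP [P behind] [NP [Det this] [AP [Adj famous]] [N dog]]]] [VP [V saw] [NP [Det this] [AP [Adj brilliant] [AP [Adj famous]]] [N student]]]]
The smallest constituent containing 'this famous famous linguist behind this famous dog saw' is the S spanning 'this famous famous linguist behind this famous dog saw this brilliant famous student'; no single node in the tree dominates exactly the given words.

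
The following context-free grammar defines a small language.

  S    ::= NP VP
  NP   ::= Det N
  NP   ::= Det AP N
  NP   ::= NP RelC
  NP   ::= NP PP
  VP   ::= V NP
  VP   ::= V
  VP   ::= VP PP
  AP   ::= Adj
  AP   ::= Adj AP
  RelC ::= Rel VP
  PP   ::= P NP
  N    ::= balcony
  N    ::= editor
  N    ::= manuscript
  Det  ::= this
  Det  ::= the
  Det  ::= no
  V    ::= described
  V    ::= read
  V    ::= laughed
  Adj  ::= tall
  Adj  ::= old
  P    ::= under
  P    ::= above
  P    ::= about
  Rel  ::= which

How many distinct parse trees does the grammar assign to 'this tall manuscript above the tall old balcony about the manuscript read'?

The two bracketings:
[S [NP [NP [Det this] [AP [Adj tall]] [N manuscript]] [PP [P above] [NP [NP [Det the] [AP [Adj tall] [AP [Adj old]]] [N balcony]] [PP [P about] [NP [Det the] [N manuscript]]]]]] [VP [V read]]]
[S [NP [NP [NP [Det this] [AP [Adj tall]] [N manuscript]] [PP [P above] [NP [Det the] [AP [Adj tall] [AP [Adj old]]] [N balcony]]]] [PP [P about] [NP [Det the] [N manuscript]]]] [VP [V read]]]
The trees differ in how a recursive rule is bracketed over the same span.

2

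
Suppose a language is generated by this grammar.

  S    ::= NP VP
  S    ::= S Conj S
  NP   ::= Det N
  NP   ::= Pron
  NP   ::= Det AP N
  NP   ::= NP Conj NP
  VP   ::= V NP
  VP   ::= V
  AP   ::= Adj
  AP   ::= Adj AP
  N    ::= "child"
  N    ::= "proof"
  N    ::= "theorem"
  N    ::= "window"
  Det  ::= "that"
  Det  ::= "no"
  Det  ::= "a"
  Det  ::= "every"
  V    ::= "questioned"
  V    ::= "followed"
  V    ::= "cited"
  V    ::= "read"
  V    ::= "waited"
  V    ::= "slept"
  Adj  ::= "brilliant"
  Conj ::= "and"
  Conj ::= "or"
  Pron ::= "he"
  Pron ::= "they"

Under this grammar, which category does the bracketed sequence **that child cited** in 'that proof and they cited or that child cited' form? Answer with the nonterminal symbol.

S
  S
    NP
      NP
        Det: that
        N: proof
      Conj: and
      NP
        Pron: they
    VP
      V: cited
  Conj: or
  S
    NP
      Det: that
      N: child
    VP
      V: cited
The span 'that child cited' is the S node built by S → NP VP.

S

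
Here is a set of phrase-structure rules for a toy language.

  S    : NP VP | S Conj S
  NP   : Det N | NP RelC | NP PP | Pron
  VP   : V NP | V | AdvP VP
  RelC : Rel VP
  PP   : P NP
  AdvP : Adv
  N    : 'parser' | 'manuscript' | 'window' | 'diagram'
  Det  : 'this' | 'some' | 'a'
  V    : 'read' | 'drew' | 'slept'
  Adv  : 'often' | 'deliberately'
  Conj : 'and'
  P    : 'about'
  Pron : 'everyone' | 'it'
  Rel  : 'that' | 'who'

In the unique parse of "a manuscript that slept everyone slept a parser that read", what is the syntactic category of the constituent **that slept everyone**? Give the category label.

RelC

S
  NP
    NP
      Det: a
      N: manuscript
    RelC
      Rel: that
      VP
        V: slept
        NP
          Pron: everyone
  VP
    V: slept
    NP
      NP
        Det: a
        N: parser
      RelC
        Rel: that
        VP
          V: read
The span 'that slept everyone' is the RelC node built by RelC → Rel VP.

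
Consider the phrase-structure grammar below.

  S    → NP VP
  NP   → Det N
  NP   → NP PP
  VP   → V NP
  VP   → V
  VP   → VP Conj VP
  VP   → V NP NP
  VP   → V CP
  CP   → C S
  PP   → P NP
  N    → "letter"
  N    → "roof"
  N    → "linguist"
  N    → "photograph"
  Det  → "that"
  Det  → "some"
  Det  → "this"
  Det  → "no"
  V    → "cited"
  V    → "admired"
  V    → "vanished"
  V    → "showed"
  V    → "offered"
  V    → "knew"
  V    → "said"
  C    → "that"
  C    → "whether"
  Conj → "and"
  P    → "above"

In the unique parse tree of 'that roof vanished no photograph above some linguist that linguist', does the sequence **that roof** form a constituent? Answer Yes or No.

[S [NP [Det that] [N roof]] [VP [V vanished] [NP [NP [Det no] [N photograph]] [PP [P above] [NP [Det some] [N linguist]]]] [NP [Det that] [N linguist]]]]
The words 'that roof' are exhaustively dominated by a single NP node (built by NP → Det N), so they form a constituent.

Yes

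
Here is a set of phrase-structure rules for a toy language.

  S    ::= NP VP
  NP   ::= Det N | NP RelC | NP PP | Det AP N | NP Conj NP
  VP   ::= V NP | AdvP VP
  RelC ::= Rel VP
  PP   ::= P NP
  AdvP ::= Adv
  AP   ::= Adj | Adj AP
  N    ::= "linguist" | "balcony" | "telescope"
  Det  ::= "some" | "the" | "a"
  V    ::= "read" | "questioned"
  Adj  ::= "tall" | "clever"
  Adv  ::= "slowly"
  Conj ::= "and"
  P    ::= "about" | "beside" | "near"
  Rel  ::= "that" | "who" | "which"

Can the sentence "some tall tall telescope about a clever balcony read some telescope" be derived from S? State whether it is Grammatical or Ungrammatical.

Grammatical

[S [NP [NP [Det some] [AP [Adj tall] [AP [Adj tall]]] [N telescope]] [PP [P about] [NP [Det a] [AP [Adj clever]] [N balcony]]]] [VP [V read] [NP [Det some] [N telescope]]]]
The bracketing above is licensed at every node by one of the given productions, with S at the root.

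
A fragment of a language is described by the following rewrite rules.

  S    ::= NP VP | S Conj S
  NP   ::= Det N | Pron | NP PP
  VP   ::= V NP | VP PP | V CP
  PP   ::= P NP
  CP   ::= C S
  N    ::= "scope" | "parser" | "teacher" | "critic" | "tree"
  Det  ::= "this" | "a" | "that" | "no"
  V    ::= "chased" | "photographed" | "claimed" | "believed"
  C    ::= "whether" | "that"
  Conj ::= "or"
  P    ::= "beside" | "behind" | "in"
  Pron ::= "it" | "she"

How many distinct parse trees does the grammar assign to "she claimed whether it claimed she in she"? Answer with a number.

Two of the 3 distinct bracketings:
[S [NP [Pron she]] [VP [VP [V claimed] [CP [C whether] [S [NP [Pron it]] [VP [V claimed] [NP [Pron she]]]]]] [PP [P in] [NP [Pron she]]]]]
[S [NP [Pron she]] [VP [V claimed] [CP [C whether] [S [NP [Pron it]] [VP [V claimed] [NP [NP [Pron she]] [PP [P in] [NP [Pron she]]]]]]]]]
The difference turns on whether NP → NP PP is used at the relevant span, versus an alternative expansion of NP.

3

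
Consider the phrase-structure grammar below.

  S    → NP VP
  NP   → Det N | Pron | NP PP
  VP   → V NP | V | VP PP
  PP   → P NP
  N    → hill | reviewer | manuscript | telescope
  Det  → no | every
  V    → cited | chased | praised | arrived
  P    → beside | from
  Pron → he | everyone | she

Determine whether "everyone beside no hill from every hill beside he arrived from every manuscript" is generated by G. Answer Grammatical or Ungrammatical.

S
  NP
    NP
      Pron: everyone
    PP
      P: beside
      NP
        NP
          Det: no
          N: hill
        PP
          P: from
          NP
            NP
              Det: every
              N: hill
            PP
              P: beside
              NP
                Pron: he
  VP
    VP
      V: arrived
    PP
      P: from
      NP
        Det: every
        N: manuscript
The bracketing above is licensed at every node by one of the given productions, with S at the root.

Grammatical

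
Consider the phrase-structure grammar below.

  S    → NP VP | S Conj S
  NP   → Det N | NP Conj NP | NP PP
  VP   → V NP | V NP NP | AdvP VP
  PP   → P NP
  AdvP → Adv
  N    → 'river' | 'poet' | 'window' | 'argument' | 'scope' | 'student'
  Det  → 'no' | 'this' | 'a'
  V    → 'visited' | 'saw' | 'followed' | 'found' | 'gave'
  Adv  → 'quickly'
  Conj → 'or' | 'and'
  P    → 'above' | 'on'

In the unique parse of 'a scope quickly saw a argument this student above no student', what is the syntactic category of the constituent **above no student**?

PP

S
  NP
    Det: a
    N: scope
  VP
    AdvP
      Adv: quickly
    VP
      V: saw
      NP
        Det: a
        N: argument
      NP
        NP
          Det: this
          N: student
        PP
          P: above
          NP
            Det: no
            N: student
The span 'above no student' is the PP node built by PP → P NP.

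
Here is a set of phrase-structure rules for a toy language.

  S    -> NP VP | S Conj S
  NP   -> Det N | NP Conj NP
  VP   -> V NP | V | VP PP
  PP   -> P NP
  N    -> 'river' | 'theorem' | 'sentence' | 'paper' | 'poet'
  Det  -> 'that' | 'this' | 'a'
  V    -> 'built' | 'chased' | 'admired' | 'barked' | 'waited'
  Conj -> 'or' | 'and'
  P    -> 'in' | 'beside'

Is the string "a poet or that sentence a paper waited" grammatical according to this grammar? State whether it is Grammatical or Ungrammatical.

Ungrammatical

An N word can never sit immediately before a Det word in any string this grammar generates, so the substring 'sentence a' rules out a derivation.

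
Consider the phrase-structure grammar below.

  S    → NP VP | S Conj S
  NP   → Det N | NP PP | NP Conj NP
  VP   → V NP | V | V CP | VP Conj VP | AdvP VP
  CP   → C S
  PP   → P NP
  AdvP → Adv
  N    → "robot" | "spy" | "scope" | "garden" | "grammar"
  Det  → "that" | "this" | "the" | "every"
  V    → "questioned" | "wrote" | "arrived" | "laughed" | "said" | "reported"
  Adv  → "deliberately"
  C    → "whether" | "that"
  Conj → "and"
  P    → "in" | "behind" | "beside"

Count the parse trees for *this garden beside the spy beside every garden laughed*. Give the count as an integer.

The two bracketings:
[S [NP [NP [Det this] [N garden]] [PP [P beside] [NP [NP [Det the] [N spy]] [PP [P beside] [NP [Det every] [N garden]]]]]] [VP [V laughed]]]
[S [NP [NP [NP [Det this] [N garden]] [PP [P beside] [NP [Det the] [N spy]]]] [PP [P beside] [NP [Det every] [N garden]]]] [VP [V laughed]]]
The trees differ in how a recursive rule is bracketed over the same span.

2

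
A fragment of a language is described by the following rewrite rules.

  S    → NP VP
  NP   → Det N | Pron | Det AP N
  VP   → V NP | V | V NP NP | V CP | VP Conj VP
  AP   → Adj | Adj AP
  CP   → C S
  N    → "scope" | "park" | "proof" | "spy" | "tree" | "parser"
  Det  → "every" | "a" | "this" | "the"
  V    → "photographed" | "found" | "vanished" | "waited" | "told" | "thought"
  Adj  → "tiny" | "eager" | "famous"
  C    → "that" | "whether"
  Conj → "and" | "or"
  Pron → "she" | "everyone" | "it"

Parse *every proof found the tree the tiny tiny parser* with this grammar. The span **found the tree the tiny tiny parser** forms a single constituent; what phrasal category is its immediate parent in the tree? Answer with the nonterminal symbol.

[S [NP [Det every] [N proof]] [VP [V found] [NP [Det the] [N tree]] [NP [Det the] [AP [Adj tiny] [AP [Adj tiny]]] [N parser]]]]
The span 'found the tree the tiny tiny parser' is the VP node built by VP → V NP NP.
Its mother is the S built by S → NP VP.

S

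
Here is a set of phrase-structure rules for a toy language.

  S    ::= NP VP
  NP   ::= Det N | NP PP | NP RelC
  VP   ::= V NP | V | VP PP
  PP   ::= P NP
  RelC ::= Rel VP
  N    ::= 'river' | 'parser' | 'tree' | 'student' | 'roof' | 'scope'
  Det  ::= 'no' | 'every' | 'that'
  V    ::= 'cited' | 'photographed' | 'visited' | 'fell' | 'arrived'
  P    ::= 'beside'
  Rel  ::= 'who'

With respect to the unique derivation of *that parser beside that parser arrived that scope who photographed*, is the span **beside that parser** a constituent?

[S [NP [NP [Det that] [N parser]] [PP [P beside] [NP [Det that] [N parser]]]] [VP [V arrived] [NP [NP [Det that] [N scope]] [RelC [Rel who] [VP [V photographed]]]]]]
The words 'beside that parser' are exhaustively dominated by a single PP node (built by PP → P NP), so they form a constituent.

Yes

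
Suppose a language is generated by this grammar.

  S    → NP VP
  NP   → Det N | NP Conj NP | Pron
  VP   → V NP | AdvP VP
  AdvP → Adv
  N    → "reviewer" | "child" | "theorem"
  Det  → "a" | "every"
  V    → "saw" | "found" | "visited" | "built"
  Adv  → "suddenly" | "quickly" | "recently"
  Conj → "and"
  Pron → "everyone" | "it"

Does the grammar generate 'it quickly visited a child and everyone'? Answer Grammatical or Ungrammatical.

Grammatical

[S [NP [Pron it]] [VP [AdvP [Adv quickly]] [VP [V visited] [NP [NP [Det a] [N child]] [Conj and] [NP [Pron everyone]]]]]]
Each bracket corresponds to one application of a listed rule, so the string is derivable from S.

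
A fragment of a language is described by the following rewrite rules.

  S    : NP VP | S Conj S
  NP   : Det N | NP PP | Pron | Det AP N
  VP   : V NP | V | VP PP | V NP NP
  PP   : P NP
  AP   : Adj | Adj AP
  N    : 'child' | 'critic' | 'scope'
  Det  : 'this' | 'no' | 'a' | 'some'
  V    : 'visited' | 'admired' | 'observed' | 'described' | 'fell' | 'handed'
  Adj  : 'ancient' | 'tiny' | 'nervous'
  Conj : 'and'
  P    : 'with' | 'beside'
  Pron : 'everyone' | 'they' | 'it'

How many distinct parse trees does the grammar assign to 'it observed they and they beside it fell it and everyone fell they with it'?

4

Two of the 4 distinct bracketings:
[S [S [NP [Pron it]] [VP [V observed] [NP [Pron they]]]] [Conj and] [S [S [NP [NP [Pron they]] [PP [P beside] [NP [Pron it]]]] [VP [V fell] [NP [Pron it]]]] [Conj and] [S [NP [Pron everyone]] [VP [V fell] [NP [NP [Pron they]] [PP [P with] [NP [Pron it]]]]]]]]
[S [S [NP [Pron it]] [VP [V observed] [NP [Pron they]]]] [Conj and] [S [S [NP [NP [Pron they]] [PP [P beside] [NP [Pron it]]]] [VP [V fell] [NP [Pron it]]]] [Conj and] [S [NP [Pron everyone]] [VP [VP [V fell] [NP [Pron they]]] [PP [P with] [NP [Pron it]]]]]]]
The difference turns on whether VP → VP PP is used at the relevant span, versus an alternative expansion of VP.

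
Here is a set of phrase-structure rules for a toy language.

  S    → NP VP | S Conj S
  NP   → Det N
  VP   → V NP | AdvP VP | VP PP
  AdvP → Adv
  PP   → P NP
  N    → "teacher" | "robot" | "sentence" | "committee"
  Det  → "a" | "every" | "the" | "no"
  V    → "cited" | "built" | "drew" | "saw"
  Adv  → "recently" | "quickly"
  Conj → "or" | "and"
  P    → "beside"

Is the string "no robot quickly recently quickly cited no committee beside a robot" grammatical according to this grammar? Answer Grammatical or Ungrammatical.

S
  NP
    Det: no
    N: robot
  VP
    AdvP
      Adv: quickly
    VP
      AdvP
        Adv: recently
      VP
        AdvP
          Adv: quickly
        VP
          VP
            V: cited
            NP
              Det: no
              N: committee
          PP
            P: beside
            NP
              Det: a
              N: robot
Every word is introduced by a lexical rule and the phrasal rules combine the resulting categories into a single S.

Grammatical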